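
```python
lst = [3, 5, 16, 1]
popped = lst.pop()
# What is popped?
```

1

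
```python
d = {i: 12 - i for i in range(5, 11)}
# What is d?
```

{5: 7, 6: 6, 7: 5, 8: 4, 9: 3, 10: 2}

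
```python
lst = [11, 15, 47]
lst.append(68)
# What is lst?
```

[11, 15, 47, 68]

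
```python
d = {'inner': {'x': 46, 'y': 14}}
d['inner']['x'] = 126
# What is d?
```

After line 1: d = {'inner': {'x': 46, 'y': 14}}
After line 2 (inner x overwritten): d = {'inner': {'x': 126, 'y': 14}}

{'inner': {'x': 126, 'y': 14}}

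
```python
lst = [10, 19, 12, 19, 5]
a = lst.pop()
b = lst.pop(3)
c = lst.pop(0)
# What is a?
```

After line 1: lst = [10, 19, 12, 19, 5]
After line 2 (pop() -> a = 5): lst = [10, 19, 12, 19]
After line 3 (pop(3) -> b = 19): lst = [10, 19, 12]
After line 4 (pop(0) -> c = 10): lst = [19, 12]

5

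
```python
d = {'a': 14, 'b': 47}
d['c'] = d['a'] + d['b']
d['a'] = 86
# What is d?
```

After line 1: d = {'a': 14, 'b': 47}
After line 2 (d['c'] = 14 + 47): d = {'a': 14, 'b': 47, 'c': 61}
After line 3: d = {'a': 86, 'b': 47, 'c': 61}

{'a': 86, 'b': 47, 'c': 61}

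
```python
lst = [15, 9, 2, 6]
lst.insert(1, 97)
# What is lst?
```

[15, 97, 9, 2, 6]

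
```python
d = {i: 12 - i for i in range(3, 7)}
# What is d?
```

{3: 9, 4: 8, 5: 7, 6: 6}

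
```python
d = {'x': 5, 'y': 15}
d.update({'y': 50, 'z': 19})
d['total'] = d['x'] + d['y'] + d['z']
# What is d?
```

After line 1: d = {'x': 5, 'y': 15}
After line 2 (y overwritten, z added): d = {'x': 5, 'y': 50, 'z': 19}
After line 3 (total = 5 + 50 + 19 = 74): d = {'x': 5, 'y': 50, 'z': 19, 'total': 74}

{'x': 5, 'y': 50, 'z': 19, 'total': 74}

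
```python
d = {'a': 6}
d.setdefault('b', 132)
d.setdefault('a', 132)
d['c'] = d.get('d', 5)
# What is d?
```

After line 1: d = {'a': 6}
After line 2 (setdefault adds 'b'=132): d = {'a': 6, 'b': 132}
After line 3 (setdefault 'a' no-op, already exists): d = {'a': 6, 'b': 132}
After line 4 (get('d', 5) returns default since 'd' not in d): d = {'a': 6, 'b': 132, 'c': 5}

{'a': 6, 'b': 132, 'c': 5}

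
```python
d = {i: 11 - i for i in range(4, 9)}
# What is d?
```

{4: 7, 5: 6, 6: 5, 7: 4, 8: 3}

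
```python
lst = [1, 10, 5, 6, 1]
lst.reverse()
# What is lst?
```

[1, 6, 5, 10, 1]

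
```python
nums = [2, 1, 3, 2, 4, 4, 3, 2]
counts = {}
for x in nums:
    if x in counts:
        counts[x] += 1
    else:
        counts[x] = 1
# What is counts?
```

Initial: counts = {}, nums = [2, 1, 3, 2, 4, 4, 3, 2]
See 2: counts = {2: 1}
See 1: counts = {2: 1, 1: 1}
See 3: counts = {2: 1, 1: 1, 3: 1}
See 2: counts = {2: 2, 1: 1, 3: 1}
See 4: counts = {2: 2, 1: 1, 3: 1, 4: 1}
See 4: counts = {2: 2, 1: 1, 3: 1, 4: 2}
See 3: counts = {2: 2, 1: 1, 3: 2, 4: 2}
See 2: counts = {2: 3, 1: 1, 3: 2, 4: 2}

{2: 3, 1: 1, 3: 2, 4: 2}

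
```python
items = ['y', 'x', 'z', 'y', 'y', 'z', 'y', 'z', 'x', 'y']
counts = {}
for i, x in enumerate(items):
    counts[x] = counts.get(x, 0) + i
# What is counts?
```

Initial: counts = {}, items = ['y', 'x', 'z', 'y', 'y', 'z', 'y', 'z', 'x', 'y']
i=0, x='y': counts = {'y': 0}
i=1, x='x': counts = {'y': 0, 'x': 1}
i=2, x='z': counts = {'y': 0, 'x': 1, 'z': 2}
i=3, x='y': counts = {'y': 3, 'x': 1, 'z': 2}
i=4, x='y': counts = {'y': 7, 'x': 1, 'z': 2}
i=5, x='z': counts = {'y': 7, 'x': 1, 'z': 7}
i=6, x='y': counts = {'y': 13, 'x': 1, 'z': 7}
i=7, x='z': counts = {'y': 13, 'x': 1, 'z': 14}
i=8, x='x': counts = {'y': 13, 'x': 9, 'z': 14}
i=9, x='y': counts = {'y': 22, 'x': 9, 'z': 14}

{'y': 22, 'x': 9, 'z': 14}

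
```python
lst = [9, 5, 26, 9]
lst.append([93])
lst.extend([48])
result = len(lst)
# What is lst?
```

After line 1: lst = [9, 5, 26, 9]
After line 2 (append adds [93] as single element): lst = [9, 5, 26, 9, [93]]
After line 3 (extend unpacks [48], adds 48): lst = [9, 5, 26, 9, [93], 48]
After line 4: result = len(lst) = 6

[9, 5, 26, 9, [93], 48]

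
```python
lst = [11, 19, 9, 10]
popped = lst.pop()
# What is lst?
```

[11, 19, 9]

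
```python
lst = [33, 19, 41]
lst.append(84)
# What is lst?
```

[33, 19, 41, 84]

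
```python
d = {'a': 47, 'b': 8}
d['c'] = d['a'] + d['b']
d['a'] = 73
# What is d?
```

After line 1: d = {'a': 47, 'b': 8}
After line 2 (d['c'] = 47 + 8): d = {'a': 47, 'b': 8, 'c': 55}
After line 3: d = {'a': 73, 'b': 8, 'c': 55}

{'a': 73, 'b': 8, 'c': 55}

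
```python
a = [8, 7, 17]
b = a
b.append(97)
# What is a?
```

After line 1: a = [8, 7, 17]
After line 2 (b = a is an alias, same object): a = [8, 7, 17], b = [8, 7, 17]
After line 3 (b.append mutates the shared list): a = [8, 7, 17, 97], b = [8, 7, 17, 97]

[8, 7, 17, 97]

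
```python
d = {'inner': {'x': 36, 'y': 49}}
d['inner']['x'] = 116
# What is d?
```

After line 1: d = {'inner': {'x': 36, 'y': 49}}
After line 2 (inner x overwritten): d = {'inner': {'x': 116, 'y': 49}}

{'inner': {'x': 116, 'y': 49}}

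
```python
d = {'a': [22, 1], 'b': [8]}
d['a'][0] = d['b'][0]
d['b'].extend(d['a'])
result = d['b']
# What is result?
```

After line 1: d = {'a': [22, 1], 'b': [8]}
After line 2 (a[0] = b[0] = 8): d = {'a': [8, 1], 'b': [8]}
After line 3 (b.extend(a) appends [8, 1]): d = {'a': [8, 1], 'b': [8, 8, 1]}
After line 4: result = d['b'] = [8, 8, 1]

[8, 8, 1]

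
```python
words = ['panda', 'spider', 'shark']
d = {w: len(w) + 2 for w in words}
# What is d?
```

{'panda': 7, 'spider': 8, 'shark': 7}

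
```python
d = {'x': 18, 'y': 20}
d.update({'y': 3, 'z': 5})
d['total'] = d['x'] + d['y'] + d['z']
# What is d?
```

After line 1: d = {'x': 18, 'y': 20}
After line 2 (y overwritten, z added): d = {'x': 18, 'y': 3, 'z': 5}
After line 3 (total = 18 + 3 + 5 = 26): d = {'x': 18, 'y': 3, 'z': 5, 'total': 26}

{'x': 18, 'y': 3, 'z': 5, 'total': 26}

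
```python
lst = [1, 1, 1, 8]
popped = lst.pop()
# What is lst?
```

[1, 1, 1]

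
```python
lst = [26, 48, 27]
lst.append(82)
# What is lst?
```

[26, 48, 27, 82]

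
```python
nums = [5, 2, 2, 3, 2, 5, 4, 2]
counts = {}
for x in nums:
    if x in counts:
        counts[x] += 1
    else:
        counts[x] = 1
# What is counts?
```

Initial: counts = {}, nums = [5, 2, 2, 3, 2, 5, 4, 2]
See 5: counts = {5: 1}
See 2: counts = {5: 1, 2: 1}
See 2: counts = {5: 1, 2: 2}
See 3: counts = {5: 1, 2: 2, 3: 1}
See 2: counts = {5: 1, 2: 3, 3: 1}
See 5: counts = {5: 2, 2: 3, 3: 1}
See 4: counts = {5: 2, 2: 3, 3: 1, 4: 1}
See 2: counts = {5: 2, 2: 4, 3: 1, 4: 1}

{5: 2, 2: 4, 3: 1, 4: 1}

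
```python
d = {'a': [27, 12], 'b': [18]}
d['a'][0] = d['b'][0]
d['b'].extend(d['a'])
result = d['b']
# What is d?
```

After line 1: d = {'a': [27, 12], 'b': [18]}
After line 2 (a[0] = b[0] = 18): d = {'a': [18, 12], 'b': [18]}
After line 3 (b.extend(a) appends [18, 12]): d = {'a': [18, 12], 'b': [18, 18, 12]}
After line 4: result = d['b'] = [18, 18, 12]

{'a': [18, 12], 'b': [18, 18, 12]}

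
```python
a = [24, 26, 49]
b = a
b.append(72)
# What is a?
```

After line 1: a = [24, 26, 49]
After line 2 (b = a is an alias, same object): a = [24, 26, 49], b = [24, 26, 49]
After line 3 (b.append mutates the shared list): a = [24, 26, 49, 72], b = [24, 26, 49, 72]

[24, 26, 49, 72]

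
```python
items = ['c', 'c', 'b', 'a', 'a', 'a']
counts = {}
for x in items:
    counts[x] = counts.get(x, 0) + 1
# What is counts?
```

Initial: counts = {}, items = ['c', 'c', 'b', 'a', 'a', 'a']
See 'c': counts = {'c': 1}
See 'c': counts = {'c': 2}
See 'b': counts = {'c': 2, 'b': 1}
See 'a': counts = {'c': 2, 'b': 1, 'a': 1}
See 'a': counts = {'c': 2, 'b': 1, 'a': 2}
See 'a': counts = {'c': 2, 'b': 1, 'a': 3}

{'c': 2, 'b': 1, 'a': 3}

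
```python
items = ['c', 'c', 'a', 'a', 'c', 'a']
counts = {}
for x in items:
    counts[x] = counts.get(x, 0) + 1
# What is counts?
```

Initial: counts = {}, items = ['c', 'c', 'a', 'a', 'c', 'a']
See 'c': counts = {'c': 1}
See 'c': counts = {'c': 2}
See 'a': counts = {'c': 2, 'a': 1}
See 'a': counts = {'c': 2, 'a': 2}
See 'c': counts = {'c': 3, 'a': 2}
See 'a': counts = {'c': 3, 'a': 3}

{'c': 3, 'a': 3}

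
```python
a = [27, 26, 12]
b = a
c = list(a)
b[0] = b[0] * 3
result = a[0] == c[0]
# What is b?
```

After line 1: a = [27, 26, 12]
After line 2 (b = a, alias): a = [27, 26, 12], b = [27, 26, 12]
After line 3 (c = list(a) is a copy, new object): c = [27, 26, 12]
After line 4 (b[0] = 27 * 3 = 81; mutates shared a/b): a = b = [81, 26, 12], c = [27, 26, 12]
After line 5 (a[0] = 81, c[0] = 27; result = False)

[81, 26, 12]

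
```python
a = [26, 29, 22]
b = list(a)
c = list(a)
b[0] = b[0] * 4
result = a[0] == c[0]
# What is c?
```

After line 1: a = [26, 29, 22]
After line 2 (b = list(a), copy): a = [26, 29, 22], b = [26, 29, 22]
After line 3 (c = list(a) is a copy, new object): c = [26, 29, 22]
After line 4 (b[0] = 26 * 4 = 104; only b mutates (copy)): a = [26, 29, 22], b = [104, 29, 22], c = [26, 29, 22]
After line 5 (a[0] = 26, c[0] = 26; result = True)

[26, 29, 22]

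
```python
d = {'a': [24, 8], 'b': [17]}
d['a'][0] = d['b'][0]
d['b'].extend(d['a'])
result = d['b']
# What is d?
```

After line 1: d = {'a': [24, 8], 'b': [17]}
After line 2 (a[0] = b[0] = 17): d = {'a': [17, 8], 'b': [17]}
After line 3 (b.extend(a) appends [17, 8]): d = {'a': [17, 8], 'b': [17, 17, 8]}
After line 4: result = d['b'] = [17, 17, 8]

{'a': [17, 8], 'b': [17, 17, 8]}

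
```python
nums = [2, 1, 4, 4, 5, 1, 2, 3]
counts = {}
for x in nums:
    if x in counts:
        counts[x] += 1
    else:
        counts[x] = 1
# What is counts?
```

Initial: counts = {}, nums = [2, 1, 4, 4, 5, 1, 2, 3]
See 2: counts = {2: 1}
See 1: counts = {2: 1, 1: 1}
See 4: counts = {2: 1, 1: 1, 4: 1}
See 4: counts = {2: 1, 1: 1, 4: 2}
See 5: counts = {2: 1, 1: 1, 4: 2, 5: 1}
See 1: counts = {2: 1, 1: 2, 4: 2, 5: 1}
See 2: counts = {2: 2, 1: 2, 4: 2, 5: 1}
See 3: counts = {2: 2, 1: 2, 4: 2, 5: 1, 3: 1}

{2: 2, 1: 2, 4: 2, 5: 1, 3: 1}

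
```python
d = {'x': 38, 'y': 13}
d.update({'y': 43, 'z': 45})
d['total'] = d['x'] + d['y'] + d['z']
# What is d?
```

After line 1: d = {'x': 38, 'y': 13}
After line 2 (y overwritten, z added): d = {'x': 38, 'y': 43, 'z': 45}
After line 3 (total = 38 + 43 + 45 = 126): d = {'x': 38, 'y': 43, 'z': 45, 'total': 126}

{'x': 38, 'y': 43, 'z': 45, 'total': 126}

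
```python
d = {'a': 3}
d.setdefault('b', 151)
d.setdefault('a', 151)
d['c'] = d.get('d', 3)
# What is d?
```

After line 1: d = {'a': 3}
After line 2 (setdefault adds 'b'=151): d = {'a': 3, 'b': 151}
After line 3 (setdefault 'a' no-op, already exists): d = {'a': 3, 'b': 151}
After line 4 (get('d', 3) returns default since 'd' not in d): d = {'a': 3, 'b': 151, 'c': 3}

{'a': 3, 'b': 151, 'c': 3}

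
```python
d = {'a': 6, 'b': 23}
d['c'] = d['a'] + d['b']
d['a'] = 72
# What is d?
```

After line 1: d = {'a': 6, 'b': 23}
After line 2 (d['c'] = 6 + 23): d = {'a': 6, 'b': 23, 'c': 29}
After line 3: d = {'a': 72, 'b': 23, 'c': 29}

{'a': 72, 'b': 23, 'c': 29}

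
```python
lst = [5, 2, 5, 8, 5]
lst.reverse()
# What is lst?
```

[5, 8, 5, 2, 5]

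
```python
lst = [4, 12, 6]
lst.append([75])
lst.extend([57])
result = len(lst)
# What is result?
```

After line 1: lst = [4, 12, 6]
After line 2 (append adds [75] as single element): lst = [4, 12, 6, [75]]
After line 3 (extend unpacks [57], adds 57): lst = [4, 12, 6, [75], 57]
After line 4: result = len(lst) = 5

5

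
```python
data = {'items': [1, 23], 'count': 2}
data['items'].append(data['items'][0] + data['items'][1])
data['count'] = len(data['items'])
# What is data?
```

After line 1: data = {'items': [1, 23], 'count': 2}
After line 2 (append 1 + 23 = 24): data = {'items': [1, 23, 24], 'count': 2}
After line 3 (count = len(items) = 3): data = {'items': [1, 23, 24], 'count': 3}

{'items': [1, 23, 24], 'count': 3}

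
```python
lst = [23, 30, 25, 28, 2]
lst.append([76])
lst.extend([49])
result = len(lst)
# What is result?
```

After line 1: lst = [23, 30, 25, 28, 2]
After line 2 (append adds [76] as single element): lst = [23, 30, 25, 28, 2, [76]]
After line 3 (extend unpacks [49], adds 49): lst = [23, 30, 25, 28, 2, [76], 49]
After line 4: result = len(lst) = 7

7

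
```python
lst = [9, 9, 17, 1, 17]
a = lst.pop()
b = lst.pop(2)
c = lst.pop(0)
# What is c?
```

After line 1: lst = [9, 9, 17, 1, 17]
After line 2 (pop() -> a = 17): lst = [9, 9, 17, 1]
After line 3 (pop(2) -> b = 17): lst = [9, 9, 1]
After line 4 (pop(0) -> c = 9): lst = [9, 1]

9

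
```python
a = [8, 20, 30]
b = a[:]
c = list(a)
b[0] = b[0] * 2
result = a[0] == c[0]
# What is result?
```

After line 1: a = [8, 20, 30]
After line 2 (b = a[:], copy): a = [8, 20, 30], b = [8, 20, 30]
After line 3 (c = list(a) is a copy, new object): c = [8, 20, 30]
After line 4 (b[0] = 8 * 2 = 16; only b mutates (copy)): a = [8, 20, 30], b = [16, 20, 30], c = [8, 20, 30]
After line 5 (a[0] = 8, c[0] = 8; result = True)

True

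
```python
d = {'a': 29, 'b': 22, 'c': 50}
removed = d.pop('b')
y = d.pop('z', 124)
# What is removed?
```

After line 1: d = {'a': 29, 'b': 22, 'c': 50}
After line 2 (pop 'b' returns 22): d = {'a': 29, 'c': 50}, removed = 22
After line 3 (pop 'z' missing, returns default 124): d = {'a': 29, 'c': 50}, y = 124

22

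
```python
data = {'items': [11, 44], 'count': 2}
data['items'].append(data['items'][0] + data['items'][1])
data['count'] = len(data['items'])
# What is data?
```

After line 1: data = {'items': [11, 44], 'count': 2}
After line 2 (append 11 + 44 = 55): data = {'items': [11, 44, 55], 'count': 2}
After line 3 (count = len(items) = 3): data = {'items': [11, 44, 55], 'count': 3}

{'items': [11, 44, 55], 'count': 3}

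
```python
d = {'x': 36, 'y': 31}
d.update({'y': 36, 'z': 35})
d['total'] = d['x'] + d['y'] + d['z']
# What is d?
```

After line 1: d = {'x': 36, 'y': 31}
After line 2 (y overwritten, z added): d = {'x': 36, 'y': 36, 'z': 35}
After line 3 (total = 36 + 36 + 35 = 107): d = {'x': 36, 'y': 36, 'z': 35, 'total': 107}

{'x': 36, 'y': 36, 'z': 35, 'total': 107}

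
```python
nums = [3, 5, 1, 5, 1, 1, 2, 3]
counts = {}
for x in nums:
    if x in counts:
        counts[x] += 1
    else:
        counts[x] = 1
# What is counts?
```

Initial: counts = {}, nums = [3, 5, 1, 5, 1, 1, 2, 3]
See 3: counts = {3: 1}
See 5: counts = {3: 1, 5: 1}
See 1: counts = {3: 1, 5: 1, 1: 1}
See 5: counts = {3: 1, 5: 2, 1: 1}
See 1: counts = {3: 1, 5: 2, 1: 2}
See 1: counts = {3: 1, 5: 2, 1: 3}
See 2: counts = {3: 1, 5: 2, 1: 3, 2: 1}
See 3: counts = {3: 2, 5: 2, 1: 3, 2: 1}

{3: 2, 5: 2, 1: 3, 2: 1}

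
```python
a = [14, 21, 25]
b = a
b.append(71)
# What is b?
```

After line 1: a = [14, 21, 25]
After line 2 (b = a is an alias, same object): a = [14, 21, 25], b = [14, 21, 25]
After line 3 (b.append mutates the shared list): a = [14, 21, 25, 71], b = [14, 21, 25, 71]

[14, 21, 25, 71]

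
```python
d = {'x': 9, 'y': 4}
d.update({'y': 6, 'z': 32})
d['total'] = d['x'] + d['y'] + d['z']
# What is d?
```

After line 1: d = {'x': 9, 'y': 4}
After line 2 (y overwritten, z added): d = {'x': 9, 'y': 6, 'z': 32}
After line 3 (total = 9 + 6 + 32 = 47): d = {'x': 9, 'y': 6, 'z': 32, 'total': 47}

{'x': 9, 'y': 6, 'z': 32, 'total': 47}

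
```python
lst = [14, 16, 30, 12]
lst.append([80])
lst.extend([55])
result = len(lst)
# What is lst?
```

After line 1: lst = [14, 16, 30, 12]
After line 2 (append adds [80] as single element): lst = [14, 16, 30, 12, [80]]
After line 3 (extend unpacks [55], adds 55): lst = [14, 16, 30, 12, [80], 55]
After line 4: result = len(lst) = 6

[14, 16, 30, 12, [80], 55]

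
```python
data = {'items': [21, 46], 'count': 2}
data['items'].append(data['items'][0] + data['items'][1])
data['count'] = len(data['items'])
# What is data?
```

After line 1: data = {'items': [21, 46], 'count': 2}
After line 2 (append 21 + 46 = 67): data = {'items': [21, 46, 67], 'count': 2}
After line 3 (count = len(items) = 3): data = {'items': [21, 46, 67], 'count': 3}

{'items': [21, 46, 67], 'count': 3}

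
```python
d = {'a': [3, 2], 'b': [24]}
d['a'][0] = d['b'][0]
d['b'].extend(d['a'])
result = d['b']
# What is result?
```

After line 1: d = {'a': [3, 2], 'b': [24]}
After line 2 (a[0] = b[0] = 24): d = {'a': [24, 2], 'b': [24]}
After line 3 (b.extend(a) appends [24, 2]): d = {'a': [24, 2], 'b': [24, 24, 2]}
After line 4: result = d['b'] = [24, 24, 2]

[24, 24, 2]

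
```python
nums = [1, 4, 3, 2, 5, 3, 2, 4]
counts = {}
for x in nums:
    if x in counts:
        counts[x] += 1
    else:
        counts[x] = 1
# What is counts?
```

Initial: counts = {}, nums = [1, 4, 3, 2, 5, 3, 2, 4]
See 1: counts = {1: 1}
See 4: counts = {1: 1, 4: 1}
See 3: counts = {1: 1, 4: 1, 3: 1}
See 2: counts = {1: 1, 4: 1, 3: 1, 2: 1}
See 5: counts = {1: 1, 4: 1, 3: 1, 2: 1, 5: 1}
See 3: counts = {1: 1, 4: 1, 3: 2, 2: 1, 5: 1}
See 2: counts = {1: 1, 4: 1, 3: 2, 2: 2, 5: 1}
See 4: counts = {1: 1, 4: 2, 3: 2, 2: 2, 5: 1}

{1: 1, 4: 2, 3: 2, 2: 2, 5: 1}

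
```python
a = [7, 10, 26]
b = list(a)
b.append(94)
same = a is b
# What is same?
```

After line 1: a = [7, 10, 26]
After line 2 (b = list(a) is a shallow copy, new object): a = [7, 10, 26], b = [7, 10, 26]
After line 3 (append only mutates b): a = [7, 10, 26], b = [7, 10, 26, 94]
After line 4 (same = a is b; different objects -> False): same = False

False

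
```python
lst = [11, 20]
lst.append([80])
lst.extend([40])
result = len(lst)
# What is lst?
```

After line 1: lst = [11, 20]
After line 2 (append adds [80] as single element): lst = [11, 20, [80]]
After line 3 (extend unpacks [40], adds 40): lst = [11, 20, [80], 40]
After line 4: result = len(lst) = 4

[11, 20, [80], 40]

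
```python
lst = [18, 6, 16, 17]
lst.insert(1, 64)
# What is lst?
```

[18, 64, 6, 16, 17]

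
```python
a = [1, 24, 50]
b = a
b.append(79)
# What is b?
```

After line 1: a = [1, 24, 50]
After line 2 (b = a is an alias, same object): a = [1, 24, 50], b = [1, 24, 50]
After line 3 (b.append mutates the shared list): a = [1, 24, 50, 79], b = [1, 24, 50, 79]

[1, 24, 50, 79]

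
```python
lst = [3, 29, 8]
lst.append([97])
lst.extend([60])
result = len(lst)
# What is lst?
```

After line 1: lst = [3, 29, 8]
After line 2 (append adds [97] as single element): lst = [3, 29, 8, [97]]
After line 3 (extend unpacks [60], adds 60): lst = [3, 29, 8, [97], 60]
After line 4: result = len(lst) = 5

[3, 29, 8, [97], 60]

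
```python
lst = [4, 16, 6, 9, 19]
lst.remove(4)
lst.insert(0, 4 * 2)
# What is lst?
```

After line 1: lst = [4, 16, 6, 9, 19]
After line 2 (remove first 4): lst = [16, 6, 9, 19]
After line 3 (insert 8 at index 0): lst = [8, 16, 6, 9, 19]

[8, 16, 6, 9, 19]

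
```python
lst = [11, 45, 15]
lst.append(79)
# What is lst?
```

[11, 45, 15, 79]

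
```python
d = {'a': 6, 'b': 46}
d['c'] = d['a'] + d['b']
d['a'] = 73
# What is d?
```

After line 1: d = {'a': 6, 'b': 46}
After line 2 (d['c'] = 6 + 46): d = {'a': 6, 'b': 46, 'c': 52}
After line 3: d = {'a': 73, 'b': 46, 'c': 52}

{'a': 73, 'b': 46, 'c': 52}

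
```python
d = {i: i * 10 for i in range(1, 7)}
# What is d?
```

{1: 10, 2: 20, 3: 30, 4: 40, 5: 50, 6: 60}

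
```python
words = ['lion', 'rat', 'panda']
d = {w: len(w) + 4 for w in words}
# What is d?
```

{'lion': 8, 'rat': 7, 'panda': 9}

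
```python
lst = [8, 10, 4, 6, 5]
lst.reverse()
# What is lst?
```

[5, 6, 4, 10, 8]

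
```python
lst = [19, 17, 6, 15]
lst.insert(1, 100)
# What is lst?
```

[19, 100, 17, 6, 15]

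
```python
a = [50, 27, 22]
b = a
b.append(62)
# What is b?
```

After line 1: a = [50, 27, 22]
After line 2 (b = a is an alias, same object): a = [50, 27, 22], b = [50, 27, 22]
After line 3 (b.append mutates the shared list): a = [50, 27, 22, 62], b = [50, 27, 22, 62]

[50, 27, 22, 62]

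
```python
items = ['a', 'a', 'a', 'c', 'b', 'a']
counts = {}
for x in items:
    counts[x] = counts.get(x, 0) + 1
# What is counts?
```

Initial: counts = {}, items = ['a', 'a', 'a', 'c', 'b', 'a']
See 'a': counts = {'a': 1}
See 'a': counts = {'a': 2}
See 'a': counts = {'a': 3}
See 'c': counts = {'a': 3, 'c': 1}
See 'b': counts = {'a': 3, 'c': 1, 'b': 1}
See 'a': counts = {'a': 4, 'c': 1, 'b': 1}

{'a': 4, 'c': 1, 'b': 1}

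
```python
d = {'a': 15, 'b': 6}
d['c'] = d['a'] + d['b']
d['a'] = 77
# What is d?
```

After line 1: d = {'a': 15, 'b': 6}
After line 2 (d['c'] = 15 + 6): d = {'a': 15, 'b': 6, 'c': 21}
After line 3: d = {'a': 77, 'b': 6, 'c': 21}

{'a': 77, 'b': 6, 'c': 21}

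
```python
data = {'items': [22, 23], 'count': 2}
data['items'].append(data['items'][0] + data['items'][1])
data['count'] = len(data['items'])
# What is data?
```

After line 1: data = {'items': [22, 23], 'count': 2}
After line 2 (append 22 + 23 = 45): data = {'items': [22, 23, 45], 'count': 2}
After line 3 (count = len(items) = 3): data = {'items': [22, 23, 45], 'count': 3}

{'items': [22, 23, 45], 'count': 3}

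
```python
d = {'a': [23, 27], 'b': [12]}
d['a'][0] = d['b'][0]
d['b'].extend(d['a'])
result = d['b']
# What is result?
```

After line 1: d = {'a': [23, 27], 'b': [12]}
After line 2 (a[0] = b[0] = 12): d = {'a': [12, 27], 'b': [12]}
After line 3 (b.extend(a) appends [12, 27]): d = {'a': [12, 27], 'b': [12, 12, 27]}
After line 4: result = d['b'] = [12, 12, 27]

[12, 12, 27]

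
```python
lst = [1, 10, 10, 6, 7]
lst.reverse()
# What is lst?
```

[7, 6, 10, 10, 1]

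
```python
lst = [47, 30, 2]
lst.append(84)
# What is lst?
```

[47, 30, 2, 84]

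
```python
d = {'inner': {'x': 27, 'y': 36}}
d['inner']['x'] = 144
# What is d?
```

After line 1: d = {'inner': {'x': 27, 'y': 36}}
After line 2 (inner x overwritten): d = {'inner': {'x': 144, 'y': 36}}

{'inner': {'x': 144, 'y': 36}}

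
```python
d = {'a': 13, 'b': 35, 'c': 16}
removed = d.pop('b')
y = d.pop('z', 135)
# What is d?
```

After line 1: d = {'a': 13, 'b': 35, 'c': 16}
After line 2 (pop 'b' returns 35): d = {'a': 13, 'c': 16}, removed = 35
After line 3 (pop 'z' missing, returns default 135): d = {'a': 13, 'c': 16}, y = 135

{'a': 13, 'c': 16}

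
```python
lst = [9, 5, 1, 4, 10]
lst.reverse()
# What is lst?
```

[10, 4, 1, 5, 9]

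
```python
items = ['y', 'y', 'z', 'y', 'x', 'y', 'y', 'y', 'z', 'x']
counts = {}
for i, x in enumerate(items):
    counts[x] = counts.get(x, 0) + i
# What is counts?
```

Initial: counts = {}, items = ['y', 'y', 'z', 'y', 'x', 'y', 'y', 'y', 'z', 'x']
i=0, x='y': counts = {'y': 0}
i=1, x='y': counts = {'y': 1}
i=2, x='z': counts = {'y': 1, 'z': 2}
i=3, x='y': counts = {'y': 4, 'z': 2}
i=4, x='x': counts = {'y': 4, 'z': 2, 'x': 4}
i=5, x='y': counts = {'y': 9, 'z': 2, 'x': 4}
i=6, x='y': counts = {'y': 15, 'z': 2, 'x': 4}
i=7, x='y': counts = {'y': 22, 'z': 2, 'x': 4}
i=8, x='z': counts = {'y': 22, 'z': 10, 'x': 4}
i=9, x='x': counts = {'y': 22, 'z': 10, 'x': 13}

{'y': 22, 'z': 10, 'x': 13}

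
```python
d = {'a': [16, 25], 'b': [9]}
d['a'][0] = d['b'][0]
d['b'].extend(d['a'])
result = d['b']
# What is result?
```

After line 1: d = {'a': [16, 25], 'b': [9]}
After line 2 (a[0] = b[0] = 9): d = {'a': [9, 25], 'b': [9]}
After line 3 (b.extend(a) appends [9, 25]): d = {'a': [9, 25], 'b': [9, 9, 25]}
After line 4: result = d['b'] = [9, 9, 25]

[9, 9, 25]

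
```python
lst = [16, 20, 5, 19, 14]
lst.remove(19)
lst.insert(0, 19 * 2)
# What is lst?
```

After line 1: lst = [16, 20, 5, 19, 14]
After line 2 (remove first 19): lst = [16, 20, 5, 14]
After line 3 (insert 38 at index 0): lst = [38, 16, 20, 5, 14]

[38, 16, 20, 5, 14]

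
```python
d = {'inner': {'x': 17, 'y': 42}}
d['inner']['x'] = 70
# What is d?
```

After line 1: d = {'inner': {'x': 17, 'y': 42}}
After line 2 (inner x overwritten): d = {'inner': {'x': 70, 'y': 42}}

{'inner': {'x': 70, 'y': 42}}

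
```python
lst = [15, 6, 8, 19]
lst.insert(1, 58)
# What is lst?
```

[15, 58, 6, 8, 19]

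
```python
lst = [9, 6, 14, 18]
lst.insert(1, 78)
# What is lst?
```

[9, 78, 6, 14, 18]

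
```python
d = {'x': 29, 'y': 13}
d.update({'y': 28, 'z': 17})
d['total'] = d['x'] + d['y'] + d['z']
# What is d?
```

After line 1: d = {'x': 29, 'y': 13}
After line 2 (y overwritten, z added): d = {'x': 29, 'y': 28, 'z': 17}
After line 3 (total = 29 + 28 + 17 = 74): d = {'x': 29, 'y': 28, 'z': 17, 'total': 74}

{'x': 29, 'y': 28, 'z': 17, 'total': 74}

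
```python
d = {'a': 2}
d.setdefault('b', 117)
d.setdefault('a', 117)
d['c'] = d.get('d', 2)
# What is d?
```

After line 1: d = {'a': 2}
After line 2 (setdefault adds 'b'=117): d = {'a': 2, 'b': 117}
After line 3 (setdefault 'a' no-op, already exists): d = {'a': 2, 'b': 117}
After line 4 (get('d', 2) returns default since 'd' not in d): d = {'a': 2, 'b': 117, 'c': 2}

{'a': 2, 'b': 117, 'c': 2}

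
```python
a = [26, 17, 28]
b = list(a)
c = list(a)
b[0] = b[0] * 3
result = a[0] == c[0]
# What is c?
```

After line 1: a = [26, 17, 28]
After line 2 (b = list(a), copy): a = [26, 17, 28], b = [26, 17, 28]
After line 3 (c = list(a) is a copy, new object): c = [26, 17, 28]
After line 4 (b[0] = 26 * 3 = 78; only b mutates (copy)): a = [26, 17, 28], b = [78, 17, 28], c = [26, 17, 28]
After line 5 (a[0] = 26, c[0] = 26; result = True)

[26, 17, 28]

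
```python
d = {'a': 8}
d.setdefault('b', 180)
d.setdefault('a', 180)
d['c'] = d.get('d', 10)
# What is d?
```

After line 1: d = {'a': 8}
After line 2 (setdefault adds 'b'=180): d = {'a': 8, 'b': 180}
After line 3 (setdefault 'a' no-op, already exists): d = {'a': 8, 'b': 180}
After line 4 (get('d', 10) returns default since 'd' not in d): d = {'a': 8, 'b': 180, 'c': 10}

{'a': 8, 'b': 180, 'c': 10}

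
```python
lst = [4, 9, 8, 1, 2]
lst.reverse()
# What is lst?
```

[2, 1, 8, 9, 4]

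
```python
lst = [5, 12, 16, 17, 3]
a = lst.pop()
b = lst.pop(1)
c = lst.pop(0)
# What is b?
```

After line 1: lst = [5, 12, 16, 17, 3]
After line 2 (pop() -> a = 3): lst = [5, 12, 16, 17]
After line 3 (pop(1) -> b = 12): lst = [5, 16, 17]
After line 4 (pop(0) -> c = 5): lst = [16, 17]

12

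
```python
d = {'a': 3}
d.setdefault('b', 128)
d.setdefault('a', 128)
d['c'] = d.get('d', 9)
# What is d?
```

After line 1: d = {'a': 3}
After line 2 (setdefault adds 'b'=128): d = {'a': 3, 'b': 128}
After line 3 (setdefault 'a' no-op, already exists): d = {'a': 3, 'b': 128}
After line 4 (get('d', 9) returns default since 'd' not in d): d = {'a': 3, 'b': 128, 'c': 9}

{'a': 3, 'b': 128, 'c': 9}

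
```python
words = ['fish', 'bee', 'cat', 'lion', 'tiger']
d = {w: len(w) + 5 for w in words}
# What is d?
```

{'fish': 9, 'bee': 8, 'cat': 8, 'lion': 9, 'tiger': 10}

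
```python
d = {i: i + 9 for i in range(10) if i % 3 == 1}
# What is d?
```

{1: 10, 4: 13, 7: 16}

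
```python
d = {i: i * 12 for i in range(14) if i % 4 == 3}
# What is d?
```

{3: 36, 7: 84, 11: 132}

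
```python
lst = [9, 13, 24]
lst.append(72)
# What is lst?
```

[9, 13, 24, 72]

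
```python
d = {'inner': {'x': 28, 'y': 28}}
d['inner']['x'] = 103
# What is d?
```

After line 1: d = {'inner': {'x': 28, 'y': 28}}
After line 2 (inner x overwritten): d = {'inner': {'x': 103, 'y': 28}}

{'inner': {'x': 103, 'y': 28}}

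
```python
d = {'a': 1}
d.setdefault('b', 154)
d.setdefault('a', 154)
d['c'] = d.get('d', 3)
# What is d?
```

After line 1: d = {'a': 1}
After line 2 (setdefault adds 'b'=154): d = {'a': 1, 'b': 154}
After line 3 (setdefault 'a' no-op, already exists): d = {'a': 1, 'b': 154}
After line 4 (get('d', 3) returns default since 'd' not in d): d = {'a': 1, 'b': 154, 'c': 3}

{'a': 1, 'b': 154, 'c': 3}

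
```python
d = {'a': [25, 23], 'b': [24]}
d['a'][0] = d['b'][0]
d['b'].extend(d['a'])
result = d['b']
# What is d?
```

After line 1: d = {'a': [25, 23], 'b': [24]}
After line 2 (a[0] = b[0] = 24): d = {'a': [24, 23], 'b': [24]}
After line 3 (b.extend(a) appends [24, 23]): d = {'a': [24, 23], 'b': [24, 24, 23]}
After line 4: result = d['b'] = [24, 24, 23]

{'a': [24, 23], 'b': [24, 24, 23]}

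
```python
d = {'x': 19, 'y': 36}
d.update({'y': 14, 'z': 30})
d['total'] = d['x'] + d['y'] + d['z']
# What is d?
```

After line 1: d = {'x': 19, 'y': 36}
After line 2 (y overwritten, z added): d = {'x': 19, 'y': 14, 'z': 30}
After line 3 (total = 19 + 14 + 30 = 63): d = {'x': 19, 'y': 14, 'z': 30, 'total': 63}

{'x': 19, 'y': 14, 'z': 30, 'total': 63}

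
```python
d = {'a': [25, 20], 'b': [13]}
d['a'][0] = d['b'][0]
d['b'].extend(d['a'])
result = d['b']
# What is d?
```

After line 1: d = {'a': [25, 20], 'b': [13]}
After line 2 (a[0] = b[0] = 13): d = {'a': [13, 20], 'b': [13]}
After line 3 (b.extend(a) appends [13, 20]): d = {'a': [13, 20], 'b': [13, 13, 20]}
After line 4: result = d['b'] = [13, 13, 20]

{'a': [13, 20], 'b': [13, 13, 20]}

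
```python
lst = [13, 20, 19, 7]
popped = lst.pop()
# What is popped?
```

7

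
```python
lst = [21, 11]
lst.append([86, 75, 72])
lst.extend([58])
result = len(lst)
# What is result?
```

After line 1: lst = [21, 11]
After line 2 (append adds [86, 75, 72] as single element): lst = [21, 11, [86, 75, 72]]
After line 3 (extend unpacks [58], adds 58): lst = [21, 11, [86, 75, 72], 58]
After line 4: result = len(lst) = 4

4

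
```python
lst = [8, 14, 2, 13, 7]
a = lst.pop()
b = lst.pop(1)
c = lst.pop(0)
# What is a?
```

After line 1: lst = [8, 14, 2, 13, 7]
After line 2 (pop() -> a = 7): lst = [8, 14, 2, 13]
After line 3 (pop(1) -> b = 14): lst = [8, 2, 13]
After line 4 (pop(0) -> c = 8): lst = [2, 13]

7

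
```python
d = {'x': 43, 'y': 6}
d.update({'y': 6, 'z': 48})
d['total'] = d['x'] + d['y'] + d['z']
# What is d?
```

After line 1: d = {'x': 43, 'y': 6}
After line 2 (y overwritten, z added): d = {'x': 43, 'y': 6, 'z': 48}
After line 3 (total = 43 + 6 + 48 = 97): d = {'x': 43, 'y': 6, 'z': 48, 'total': 97}

{'x': 43, 'y': 6, 'z': 48, 'total': 97}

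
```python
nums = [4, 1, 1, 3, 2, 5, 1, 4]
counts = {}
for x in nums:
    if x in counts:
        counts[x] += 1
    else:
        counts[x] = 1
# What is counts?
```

Initial: counts = {}, nums = [4, 1, 1, 3, 2, 5, 1, 4]
See 4: counts = {4: 1}
See 1: counts = {4: 1, 1: 1}
See 1: counts = {4: 1, 1: 2}
See 3: counts = {4: 1, 1: 2, 3: 1}
See 2: counts = {4: 1, 1: 2, 3: 1, 2: 1}
See 5: counts = {4: 1, 1: 2, 3: 1, 2: 1, 5: 1}
See 1: counts = {4: 1, 1: 3, 3: 1, 2: 1, 5: 1}
See 4: counts = {4: 2, 1: 3, 3: 1, 2: 1, 5: 1}

{4: 2, 1: 3, 3: 1, 2: 1, 5: 1}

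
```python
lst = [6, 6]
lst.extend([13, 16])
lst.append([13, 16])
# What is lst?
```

After line 1: lst = [6, 6]
After line 2 (extend unpacks [13, 16]): lst = [6, 6, 13, 16]
After line 3 (append adds [13, 16] as single element): lst = [6, 6, 13, 16, [13, 16]]

[6, 6, 13, 16, [13, 16]]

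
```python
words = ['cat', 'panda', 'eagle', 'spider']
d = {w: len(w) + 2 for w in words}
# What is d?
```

{'cat': 5, 'panda': 7, 'eagle': 7, 'spider': 8}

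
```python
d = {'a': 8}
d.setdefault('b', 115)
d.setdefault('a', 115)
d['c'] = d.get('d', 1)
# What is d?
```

After line 1: d = {'a': 8}
After line 2 (setdefault adds 'b'=115): d = {'a': 8, 'b': 115}
After line 3 (setdefault 'a' no-op, already exists): d = {'a': 8, 'b': 115}
After line 4 (get('d', 1) returns default since 'd' not in d): d = {'a': 8, 'b': 115, 'c': 1}

{'a': 8, 'b': 115, 'c': 1}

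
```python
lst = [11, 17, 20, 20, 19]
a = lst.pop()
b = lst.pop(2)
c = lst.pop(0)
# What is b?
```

After line 1: lst = [11, 17, 20, 20, 19]
After line 2 (pop() -> a = 19): lst = [11, 17, 20, 20]
After line 3 (pop(2) -> b = 20): lst = [11, 17, 20]
After line 4 (pop(0) -> c = 11): lst = [17, 20]

20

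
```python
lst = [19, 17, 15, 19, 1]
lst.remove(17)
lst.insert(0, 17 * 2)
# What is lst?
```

After line 1: lst = [19, 17, 15, 19, 1]
After line 2 (remove first 17): lst = [19, 15, 19, 1]
After line 3 (insert 34 at index 0): lst = [34, 19, 15, 19, 1]

[34, 19, 15, 19, 1]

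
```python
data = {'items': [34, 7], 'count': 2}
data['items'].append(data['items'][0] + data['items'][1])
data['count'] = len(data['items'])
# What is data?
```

After line 1: data = {'items': [34, 7], 'count': 2}
After line 2 (append 34 + 7 = 41): data = {'items': [34, 7, 41], 'count': 2}
After line 3 (count = len(items) = 3): data = {'items': [34, 7, 41], 'count': 3}

{'items': [34, 7, 41], 'count': 3}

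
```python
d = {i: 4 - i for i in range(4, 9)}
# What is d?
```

{4: 0, 5: -1, 6: -2, 7: -3, 8: -4}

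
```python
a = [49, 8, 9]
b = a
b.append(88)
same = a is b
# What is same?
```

After line 1: a = [49, 8, 9]
After line 2 (b = a is an alias, same object): a = [49, 8, 9], b = [49, 8, 9]
After line 3 (b.append mutates the shared list): a = [49, 8, 9, 88], b = [49, 8, 9, 88]
After line 4 (same = a is b; same object -> True): same = True

True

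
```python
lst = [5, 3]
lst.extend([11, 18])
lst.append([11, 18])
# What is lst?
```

After line 1: lst = [5, 3]
After line 2 (extend unpacks [11, 18]): lst = [5, 3, 11, 18]
After line 3 (append adds [11, 18] as single element): lst = [5, 3, 11, 18, [11, 18]]

[5, 3, 11, 18, [11, 18]]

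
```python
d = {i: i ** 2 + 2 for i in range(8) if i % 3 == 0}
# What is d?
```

{0: 2, 3: 11, 6: 38}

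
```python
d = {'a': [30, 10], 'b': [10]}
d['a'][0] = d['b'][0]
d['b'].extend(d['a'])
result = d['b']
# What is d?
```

After line 1: d = {'a': [30, 10], 'b': [10]}
After line 2 (a[0] = b[0] = 10): d = {'a': [10, 10], 'b': [10]}
After line 3 (b.extend(a) appends [10, 10]): d = {'a': [10, 10], 'b': [10, 10, 10]}
After line 4: result = d['b'] = [10, 10, 10]

{'a': [10, 10], 'b': [10, 10, 10]}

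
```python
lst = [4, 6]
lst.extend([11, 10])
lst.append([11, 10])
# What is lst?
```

After line 1: lst = [4, 6]
After line 2 (extend unpacks [11, 10]): lst = [4, 6, 11, 10]
After line 3 (append adds [11, 10] as single element): lst = [4, 6, 11, 10, [11, 10]]

[4, 6, 11, 10, [11, 10]]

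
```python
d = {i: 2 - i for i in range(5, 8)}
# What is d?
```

{5: -3, 6: -4, 7: -5}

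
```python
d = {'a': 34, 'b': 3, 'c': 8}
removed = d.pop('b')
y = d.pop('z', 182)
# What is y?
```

After line 1: d = {'a': 34, 'b': 3, 'c': 8}
After line 2 (pop 'b' returns 3): d = {'a': 34, 'c': 8}, removed = 3
After line 3 (pop 'z' missing, returns default 182): d = {'a': 34, 'c': 8}, y = 182

182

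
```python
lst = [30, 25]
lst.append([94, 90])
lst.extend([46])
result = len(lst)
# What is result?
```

After line 1: lst = [30, 25]
After line 2 (append adds [94, 90] as single element): lst = [30, 25, [94, 90]]
After line 3 (extend unpacks [46], adds 46): lst = [30, 25, [94, 90], 46]
After line 4: result = len(lst) = 4

4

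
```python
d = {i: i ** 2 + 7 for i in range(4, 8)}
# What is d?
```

{4: 23, 5: 32, 6: 43, 7: 56}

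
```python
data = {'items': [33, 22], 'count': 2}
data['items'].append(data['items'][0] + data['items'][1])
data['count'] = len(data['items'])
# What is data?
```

After line 1: data = {'items': [33, 22], 'count': 2}
After line 2 (append 33 + 22 = 55): data = {'items': [33, 22, 55], 'count': 2}
After line 3 (count = len(items) = 3): data = {'items': [33, 22, 55], 'count': 3}

{'items': [33, 22, 55], 'count': 3}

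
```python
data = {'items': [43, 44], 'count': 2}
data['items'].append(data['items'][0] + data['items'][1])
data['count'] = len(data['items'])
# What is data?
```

After line 1: data = {'items': [43, 44], 'count': 2}
After line 2 (append 43 + 44 = 87): data = {'items': [43, 44, 87], 'count': 2}
After line 3 (count = len(items) = 3): data = {'items': [43, 44, 87], 'count': 3}

{'items': [43, 44, 87], 'count': 3}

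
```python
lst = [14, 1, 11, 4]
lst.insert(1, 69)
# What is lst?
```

[14, 69, 1, 11, 4]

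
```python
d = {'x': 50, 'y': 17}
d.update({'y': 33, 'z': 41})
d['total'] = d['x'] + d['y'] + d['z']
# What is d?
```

After line 1: d = {'x': 50, 'y': 17}
After line 2 (y overwritten, z added): d = {'x': 50, 'y': 33, 'z': 41}
After line 3 (total = 50 + 33 + 41 = 124): d = {'x': 50, 'y': 33, 'z': 41, 'total': 124}

{'x': 50, 'y': 33, 'z': 41, 'total': 124}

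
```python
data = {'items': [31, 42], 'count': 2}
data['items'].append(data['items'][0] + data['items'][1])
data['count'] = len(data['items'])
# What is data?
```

After line 1: data = {'items': [31, 42], 'count': 2}
After line 2 (append 31 + 42 = 73): data = {'items': [31, 42, 73], 'count': 2}
After line 3 (count = len(items) = 3): data = {'items': [31, 42, 73], 'count': 3}

{'items': [31, 42, 73], 'count': 3}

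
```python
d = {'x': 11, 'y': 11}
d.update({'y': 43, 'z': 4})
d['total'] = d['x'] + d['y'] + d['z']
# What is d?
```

After line 1: d = {'x': 11, 'y': 11}
After line 2 (y overwritten, z added): d = {'x': 11, 'y': 43, 'z': 4}
After line 3 (total = 11 + 43 + 4 = 58): d = {'x': 11, 'y': 43, 'z': 4, 'total': 58}

{'x': 11, 'y': 43, 'z': 4, 'total': 58}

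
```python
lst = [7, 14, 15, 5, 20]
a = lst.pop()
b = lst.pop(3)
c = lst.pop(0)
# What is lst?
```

After line 1: lst = [7, 14, 15, 5, 20]
After line 2 (pop() -> a = 20): lst = [7, 14, 15, 5]
After line 3 (pop(3) -> b = 5): lst = [7, 14, 15]
After line 4 (pop(0) -> c = 7): lst = [14, 15]

[14, 15]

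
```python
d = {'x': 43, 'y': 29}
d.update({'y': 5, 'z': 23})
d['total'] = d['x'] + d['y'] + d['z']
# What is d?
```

After line 1: d = {'x': 43, 'y': 29}
After line 2 (y overwritten, z added): d = {'x': 43, 'y': 5, 'z': 23}
After line 3 (total = 43 + 5 + 23 = 71): d = {'x': 43, 'y': 5, 'z': 23, 'total': 71}

{'x': 43, 'y': 5, 'z': 23, 'total': 71}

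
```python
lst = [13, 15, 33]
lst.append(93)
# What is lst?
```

[13, 15, 33, 93]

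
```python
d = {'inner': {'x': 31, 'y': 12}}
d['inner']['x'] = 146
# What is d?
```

After line 1: d = {'inner': {'x': 31, 'y': 12}}
After line 2 (inner x overwritten): d = {'inner': {'x': 146, 'y': 12}}

{'inner': {'x': 146, 'y': 12}}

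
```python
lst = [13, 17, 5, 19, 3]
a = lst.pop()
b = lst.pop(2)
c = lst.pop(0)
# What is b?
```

After line 1: lst = [13, 17, 5, 19, 3]
After line 2 (pop() -> a = 3): lst = [13, 17, 5, 19]
After line 3 (pop(2) -> b = 5): lst = [13, 17, 19]
After line 4 (pop(0) -> c = 13): lst = [17, 19]

5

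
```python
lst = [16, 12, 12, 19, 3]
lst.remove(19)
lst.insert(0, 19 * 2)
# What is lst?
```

After line 1: lst = [16, 12, 12, 19, 3]
After line 2 (remove first 19): lst = [16, 12, 12, 3]
After line 3 (insert 38 at index 0): lst = [38, 16, 12, 12, 3]

[38, 16, 12, 12, 3]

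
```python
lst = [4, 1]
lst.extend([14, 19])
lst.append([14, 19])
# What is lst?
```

After line 1: lst = [4, 1]
After line 2 (extend unpacks [14, 19]): lst = [4, 1, 14, 19]
After line 3 (append adds [14, 19] as single element): lst = [4, 1, 14, 19, [14, 19]]

[4, 1, 14, 19, [14, 19]]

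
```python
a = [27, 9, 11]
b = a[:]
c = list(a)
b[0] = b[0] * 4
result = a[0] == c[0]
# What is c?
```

After line 1: a = [27, 9, 11]
After line 2 (b = a[:], copy): a = [27, 9, 11], b = [27, 9, 11]
After line 3 (c = list(a) is a copy, new object): c = [27, 9, 11]
After line 4 (b[0] = 27 * 4 = 108; only b mutates (copy)): a = [27, 9, 11], b = [108, 9, 11], c = [27, 9, 11]
After line 5 (a[0] = 27, c[0] = 27; result = True)

[27, 9, 11]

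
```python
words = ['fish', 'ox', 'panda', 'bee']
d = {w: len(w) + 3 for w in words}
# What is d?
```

{'fish': 7, 'ox': 5, 'panda': 8, 'bee': 6}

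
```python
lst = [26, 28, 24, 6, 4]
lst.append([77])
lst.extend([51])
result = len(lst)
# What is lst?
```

After line 1: lst = [26, 28, 24, 6, 4]
After line 2 (append adds [77] as single element): lst = [26, 28, 24, 6, 4, [77]]
After line 3 (extend unpacks [51], adds 51): lst = [26, 28, 24, 6, 4, [77], 51]
After line 4: result = len(lst) = 7

[26, 28, 24, 6, 4, [77], 51]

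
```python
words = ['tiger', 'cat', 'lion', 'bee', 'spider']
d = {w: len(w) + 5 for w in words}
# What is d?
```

{'tiger': 10, 'cat': 8, 'lion': 9, 'bee': 8, 'spider': 11}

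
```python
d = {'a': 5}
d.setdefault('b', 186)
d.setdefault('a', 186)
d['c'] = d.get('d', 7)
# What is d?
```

After line 1: d = {'a': 5}
After line 2 (setdefault adds 'b'=186): d = {'a': 5, 'b': 186}
After line 3 (setdefault 'a' no-op, already exists): d = {'a': 5, 'b': 186}
After line 4 (get('d', 7) returns default since 'd' not in d): d = {'a': 5, 'b': 186, 'c': 7}

{'a': 5, 'b': 186, 'c': 7}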